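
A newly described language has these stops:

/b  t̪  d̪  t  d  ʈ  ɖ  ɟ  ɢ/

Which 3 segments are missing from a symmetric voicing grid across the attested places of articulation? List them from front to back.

place of articulation  voiceless  voiced  
bilabial          —         b       
dental            t̪        d̪      
alveolar          t         d       
retroflex         ʈ         ɖ       
palatal           —         ɟ       
uvular            —         ɢ       
Gaps, from front to back: bilabial lacks voiceless (/p/); palatal lacks voiceless (/c/); uvular lacks voiceless (/q/).

/p/, /c/, /q/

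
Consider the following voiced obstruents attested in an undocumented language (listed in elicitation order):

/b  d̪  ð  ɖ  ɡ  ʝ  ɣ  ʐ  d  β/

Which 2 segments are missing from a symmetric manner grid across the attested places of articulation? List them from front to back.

place of articulation  stop      fricative
bilabial          b         β       
dental            d̪        ð       
alveolar          d         —       
retroflex         ɖ         ʐ       
palatal           —         ʝ       
velar             ɡ         ɣ       
Gaps, from front to back: alveolar lacks fricative (/z/); palatal lacks stop (/ɟ/).

/z/, /ɟ/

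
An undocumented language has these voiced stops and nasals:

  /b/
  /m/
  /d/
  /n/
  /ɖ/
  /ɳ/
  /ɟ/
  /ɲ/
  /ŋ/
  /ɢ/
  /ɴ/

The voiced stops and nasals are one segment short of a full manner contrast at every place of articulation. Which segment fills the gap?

Oral stop: /b/ (bilabial), /d/ (alveolar), /ɖ/ (retroflex), /ɟ/ (palatal), /ɢ/ (uvular).
Nasal: /m/ (bilabial), /n/ (alveolar), /ɳ/ (retroflex), /ɲ/ (palatal), /ŋ/ (velar), /ɴ/ (uvular).
The velar row has no oral stop member, so the gap is the velar oral stop /ɡ/.

/ɡ/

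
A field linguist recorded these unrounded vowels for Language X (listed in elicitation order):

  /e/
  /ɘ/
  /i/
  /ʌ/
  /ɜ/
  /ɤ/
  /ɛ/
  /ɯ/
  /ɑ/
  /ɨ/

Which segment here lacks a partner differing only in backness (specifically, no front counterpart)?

High: /i/ ~ /ɨ/ ~ /ɯ/
High-mid: /e/ ~ /ɘ/ ~ /ɤ/
Low-mid: /ɛ/ ~ /ɜ/ ~ /ʌ/
Low: only /ɑ/ (back); no front partner.
So /ɑ/ is the unpaired segment.

/ɑ/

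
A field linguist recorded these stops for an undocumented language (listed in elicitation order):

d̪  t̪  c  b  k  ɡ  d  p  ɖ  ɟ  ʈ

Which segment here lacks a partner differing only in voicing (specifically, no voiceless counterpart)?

/d/

Bilabial: /p/ ~ /b/
Dental: /t̪/ ~ /d̪/
Retroflex: /ʈ/ ~ /ɖ/
Palatal: /c/ ~ /ɟ/
Velar: /k/ ~ /ɡ/
Alveolar: only /d/ (voiced); no voiceless partner.
So /d/ is the unpaired segment.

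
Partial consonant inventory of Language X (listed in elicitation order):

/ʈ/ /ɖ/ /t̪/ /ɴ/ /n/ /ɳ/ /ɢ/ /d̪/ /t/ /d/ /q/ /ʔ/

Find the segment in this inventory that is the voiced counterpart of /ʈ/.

/ʈ/ is a voiceless retroflex stop.
The voiced counterpart is a voiced retroflex stop — in this inventory, /ɖ/.

/ɖ/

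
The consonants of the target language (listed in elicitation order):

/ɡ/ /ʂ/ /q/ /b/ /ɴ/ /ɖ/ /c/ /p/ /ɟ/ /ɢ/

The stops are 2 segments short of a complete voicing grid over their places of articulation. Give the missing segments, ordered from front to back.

/ʈ/, /k/

bilabial: voiceless /p/, voiced /b/.
retroflex: voiceless —, voiced /ɖ/.
palatal: voiceless /c/, voiced /ɟ/.
velar: voiceless —, voiced /ɡ/.
uvular: voiceless /q/, voiced /ɢ/.
Gaps, from front to back: retroflex lacks voiceless (/ʈ/); velar lacks voiceless (/k/).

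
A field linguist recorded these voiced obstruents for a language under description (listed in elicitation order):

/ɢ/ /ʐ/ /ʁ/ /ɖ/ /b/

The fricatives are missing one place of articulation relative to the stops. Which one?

bilabial

bilabial: stop /b/, fricative —.
retroflex: stop /ɖ/, fricative /ʐ/.
uvular: stop /ɢ/, fricative /ʁ/.
Every place of articulation has a fricative member except bilabial, where /β/ would be expected.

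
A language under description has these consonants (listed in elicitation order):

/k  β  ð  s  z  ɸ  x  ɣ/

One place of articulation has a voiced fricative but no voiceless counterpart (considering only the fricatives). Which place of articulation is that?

dental

Voiceless: /ɸ/ (bilabial), /s/ (alveolar), /x/ (velar).
Voiced: /β/ (bilabial), /ð/ (dental), /z/ (alveolar), /ɣ/ (velar).
Every place of articulation has a voiceless member except dental, where /θ/ would be expected.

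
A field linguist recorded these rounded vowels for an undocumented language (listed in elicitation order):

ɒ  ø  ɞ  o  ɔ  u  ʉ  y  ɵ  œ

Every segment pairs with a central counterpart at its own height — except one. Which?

/ɒ/

High: /y/ ~ /ʉ/ ~ /u/
High-mid: /ø/ ~ /ɵ/ ~ /o/
Low-mid: /œ/ ~ /ɞ/ ~ /ɔ/
Low: only /ɒ/ (back); no central partner.
So /ɒ/ is the unpaired segment.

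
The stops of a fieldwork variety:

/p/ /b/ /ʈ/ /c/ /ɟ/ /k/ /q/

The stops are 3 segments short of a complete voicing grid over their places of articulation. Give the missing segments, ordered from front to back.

place of articulation  voiceless  voiced  
bilabial          p         b       
retroflex         ʈ         —       
palatal           c         ɟ       
velar             k         —       
uvular            q         —       
Gaps, from front to back: retroflex lacks voiced (/ɖ/); velar lacks voiced (/ɡ/); uvular lacks voiced (/ɢ/).

/ɖ/, /ɡ/, /ɢ/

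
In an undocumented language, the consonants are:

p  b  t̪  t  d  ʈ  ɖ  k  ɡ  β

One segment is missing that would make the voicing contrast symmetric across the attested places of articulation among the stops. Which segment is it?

bilabial: voiceless /p/, voiced /b/.
dental: voiceless /t̪/, voiced —.
alveolar: voiceless /t/, voiced /d/.
retroflex: voiceless /ʈ/, voiced /ɖ/.
velar: voiceless /k/, voiced /ɡ/.
The dental row has no voiced member, so the gap is the voiced dental stop /d̪/.

/d̪/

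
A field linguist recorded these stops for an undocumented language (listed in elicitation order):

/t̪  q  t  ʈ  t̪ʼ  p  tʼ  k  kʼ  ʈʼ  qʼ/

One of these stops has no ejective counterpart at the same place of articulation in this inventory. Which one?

/p/

Dental: /t̪/ ~ /t̪ʼ/
Alveolar: /t/ ~ /tʼ/
Retroflex: /ʈ/ ~ /ʈʼ/
Velar: /k/ ~ /kʼ/
Uvular: /q/ ~ /qʼ/
Bilabial: only /p/ (plain); no ejective partner.
So /p/ is the unpaired segment.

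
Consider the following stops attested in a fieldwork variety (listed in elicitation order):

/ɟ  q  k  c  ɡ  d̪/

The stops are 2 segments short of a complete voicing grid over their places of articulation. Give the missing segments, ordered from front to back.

dental: voiceless —, voiced /d̪/.
palatal: voiceless /c/, voiced /ɟ/.
velar: voiceless /k/, voiced /ɡ/.
uvular: voiceless /q/, voiced —.
Gaps, from front to back: dental lacks voiceless (/t̪/); uvular lacks voiced (/ɢ/).

/t̪/, /ɢ/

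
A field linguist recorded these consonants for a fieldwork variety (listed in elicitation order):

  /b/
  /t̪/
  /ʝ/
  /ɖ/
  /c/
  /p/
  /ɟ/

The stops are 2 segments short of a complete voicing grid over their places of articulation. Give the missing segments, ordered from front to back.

bilabial: voiceless /p/, voiced /b/.
dental: voiceless /t̪/, voiced —.
retroflex: voiceless —, voiced /ɖ/.
palatal: voiceless /c/, voiced /ɟ/.
Gaps, from front to back: dental lacks voiced (/d̪/); retroflex lacks voiceless (/ʈ/).

/d̪/, /ʈ/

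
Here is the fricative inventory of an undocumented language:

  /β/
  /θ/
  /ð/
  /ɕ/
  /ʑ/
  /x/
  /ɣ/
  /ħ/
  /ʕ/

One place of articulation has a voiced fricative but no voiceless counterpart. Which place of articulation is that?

bilabial: voiceless —, voiced /β/.
dental: voiceless /θ/, voiced /ð/.
alveolo-palatal: voiceless /ɕ/, voiced /ʑ/.
velar: voiceless /x/, voiced /ɣ/.
pharyngeal: voiceless /ħ/, voiced /ʕ/.
Every place of articulation has a voiceless member except bilabial, where /ɸ/ would be expected.

bilabial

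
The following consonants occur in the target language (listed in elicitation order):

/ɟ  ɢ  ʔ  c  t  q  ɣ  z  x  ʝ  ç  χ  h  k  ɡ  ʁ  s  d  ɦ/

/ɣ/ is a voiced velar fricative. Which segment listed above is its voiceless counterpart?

/x/

The voiceless counterpart is a voiceless velar fricative — in this inventory, /x/.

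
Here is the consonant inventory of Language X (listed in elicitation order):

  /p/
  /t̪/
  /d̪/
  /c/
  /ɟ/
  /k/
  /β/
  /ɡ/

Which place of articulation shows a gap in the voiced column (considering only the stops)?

bilabial

Voiceless: /p/ (bilabial), /t̪/ (dental), /c/ (palatal), /k/ (velar).
Voiced: /d̪/ (dental), /ɟ/ (palatal), /ɡ/ (velar).
Every place of articulation has a voiced member except bilabial, where /b/ would be expected.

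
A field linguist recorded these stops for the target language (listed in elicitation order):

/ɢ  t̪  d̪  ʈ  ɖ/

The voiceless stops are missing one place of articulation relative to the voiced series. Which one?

uvular

place of articulation  voiceless  voiced  
dental            t̪        d̪      
retroflex         ʈ         ɖ       
uvular            —         ɢ       
Every place of articulation has a voiceless member except uvular, where /q/ would be expected.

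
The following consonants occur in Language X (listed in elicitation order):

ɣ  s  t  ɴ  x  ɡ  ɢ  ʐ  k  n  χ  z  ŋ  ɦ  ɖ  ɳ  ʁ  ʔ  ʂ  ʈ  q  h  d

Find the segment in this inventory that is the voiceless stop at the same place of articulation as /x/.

/x/ is a voiceless velar fricative.
The voiceless stop at the same place is a voiceless velar stop — in this inventory, /k/.

/k/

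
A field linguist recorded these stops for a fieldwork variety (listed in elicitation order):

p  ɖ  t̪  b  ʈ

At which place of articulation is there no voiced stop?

bilabial: voiceless /p/, voiced /b/.
dental: voiceless /t̪/, voiced —.
retroflex: voiceless /ʈ/, voiced /ɖ/.
Every place of articulation has a voiced member except dental, where /d̪/ would be expected.

dental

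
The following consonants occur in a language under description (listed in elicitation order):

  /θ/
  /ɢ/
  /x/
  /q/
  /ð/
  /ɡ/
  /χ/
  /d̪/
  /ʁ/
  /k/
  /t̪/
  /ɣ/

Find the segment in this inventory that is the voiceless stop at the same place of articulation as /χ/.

/χ/ is a voiceless uvular fricative.
The voiceless stop at the same place is a voiceless uvular stop — in this inventory, /q/.

/q/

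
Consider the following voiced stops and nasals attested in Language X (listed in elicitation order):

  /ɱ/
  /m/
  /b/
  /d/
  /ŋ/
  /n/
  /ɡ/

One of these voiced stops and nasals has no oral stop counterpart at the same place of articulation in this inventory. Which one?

/ɱ/

Bilabial: /b/ ~ /m/
Alveolar: /d/ ~ /n/
Velar: /ɡ/ ~ /ŋ/
Labiodental: only /ɱ/ (nasal); no oral stop partner.
So /ɱ/ is the unpaired segment.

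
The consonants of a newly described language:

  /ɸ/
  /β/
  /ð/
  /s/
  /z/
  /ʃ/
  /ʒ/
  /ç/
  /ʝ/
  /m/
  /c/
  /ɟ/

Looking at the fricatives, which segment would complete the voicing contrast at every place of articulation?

bilabial: voiceless /ɸ/, voiced /β/.
dental: voiceless —, voiced /ð/.
alveolar: voiceless /s/, voiced /z/.
postalveolar: voiceless /ʃ/, voiced /ʒ/.
palatal: voiceless /ç/, voiced /ʝ/.
The dental row has no voiceless member, so the gap is the voiceless dental fricative /θ/.

/θ/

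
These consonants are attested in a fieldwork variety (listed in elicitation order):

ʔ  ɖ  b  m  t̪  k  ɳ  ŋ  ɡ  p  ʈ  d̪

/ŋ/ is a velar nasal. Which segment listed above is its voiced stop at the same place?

/ɡ/

The voiced stop at the same place is a voiced velar stop — in this inventory, /ɡ/.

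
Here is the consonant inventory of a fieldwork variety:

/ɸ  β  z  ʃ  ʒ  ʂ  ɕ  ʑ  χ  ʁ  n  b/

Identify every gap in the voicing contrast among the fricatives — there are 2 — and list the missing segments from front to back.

bilabial: voiceless /ɸ/, voiced /β/.
alveolar: voiceless —, voiced /z/.
postalveolar: voiceless /ʃ/, voiced /ʒ/.
retroflex: voiceless /ʂ/, voiced —.
alveolo-palatal: voiceless /ɕ/, voiced /ʑ/.
uvular: voiceless /χ/, voiced /ʁ/.
Gaps, from front to back: alveolar lacks voiceless (/s/); retroflex lacks voiced (/ʐ/).

/s/, /ʐ/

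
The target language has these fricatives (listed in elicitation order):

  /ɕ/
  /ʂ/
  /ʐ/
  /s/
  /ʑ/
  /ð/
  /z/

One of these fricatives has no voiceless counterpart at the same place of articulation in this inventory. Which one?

Alveolar: /s/ ~ /z/
Retroflex: /ʂ/ ~ /ʐ/
Alveolo-palatal: /ɕ/ ~ /ʑ/
Dental: only /ð/ (voiced); no voiceless partner.
So /ð/ is the unpaired segment.

/ð/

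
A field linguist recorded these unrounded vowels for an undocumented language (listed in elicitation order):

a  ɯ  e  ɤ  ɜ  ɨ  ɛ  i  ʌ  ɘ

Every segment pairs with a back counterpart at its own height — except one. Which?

High: /i/ ~ /ɨ/ ~ /ɯ/
High-mid: /e/ ~ /ɘ/ ~ /ɤ/
Low-mid: /ɛ/ ~ /ɜ/ ~ /ʌ/
Low: only /a/ (front); no back partner.
So /a/ is the unpaired segment.

/a/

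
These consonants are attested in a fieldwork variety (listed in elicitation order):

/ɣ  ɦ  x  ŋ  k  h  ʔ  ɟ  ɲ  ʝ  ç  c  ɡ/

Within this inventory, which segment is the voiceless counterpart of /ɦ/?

/h/

/ɦ/ is a voiced glottal fricative.
The voiceless counterpart is a voiceless glottal fricative — in this inventory, /h/.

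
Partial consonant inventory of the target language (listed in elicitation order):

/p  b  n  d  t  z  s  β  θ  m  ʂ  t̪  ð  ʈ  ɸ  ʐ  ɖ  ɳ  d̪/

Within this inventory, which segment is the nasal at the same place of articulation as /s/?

/s/ is a voiceless alveolar fricative.
The nasal at the same place is an alveolar nasal — in this inventory, /n/.

/n/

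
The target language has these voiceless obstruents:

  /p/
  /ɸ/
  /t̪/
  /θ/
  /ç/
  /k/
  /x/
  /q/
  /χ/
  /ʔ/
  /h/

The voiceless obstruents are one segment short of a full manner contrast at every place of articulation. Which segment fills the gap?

place of articulation  stop      fricative
bilabial          p         ɸ       
dental            t̪        θ       
palatal           —         ç       
velar             k         x       
uvular            q         χ       
glottal           ʔ         h       
The palatal row has no stop member, so the gap is the palatal stop /c/.

/c/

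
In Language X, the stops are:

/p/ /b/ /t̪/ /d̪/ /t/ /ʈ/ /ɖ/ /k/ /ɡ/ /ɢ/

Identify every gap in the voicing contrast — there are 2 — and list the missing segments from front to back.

Voiceless: /p/ (bilabial), /t̪/ (dental), /t/ (alveolar), /ʈ/ (retroflex), /k/ (velar).
Voiced: /b/ (bilabial), /d̪/ (dental), /ɖ/ (retroflex), /ɡ/ (velar), /ɢ/ (uvular).
Gaps, from front to back: alveolar lacks voiced (/d/); uvular lacks voiceless (/q/).

/d/, /q/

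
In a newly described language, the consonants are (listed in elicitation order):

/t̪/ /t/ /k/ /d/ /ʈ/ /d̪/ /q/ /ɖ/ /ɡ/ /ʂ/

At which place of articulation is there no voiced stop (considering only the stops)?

uvular

place of articulation  voiceless  voiced  
dental            t̪        d̪      
alveolar          t         d       
retroflex         ʈ         ɖ       
velar             k         ɡ       
uvular            q         —       
Every place of articulation has a voiced member except uvular, where /ɢ/ would be expected.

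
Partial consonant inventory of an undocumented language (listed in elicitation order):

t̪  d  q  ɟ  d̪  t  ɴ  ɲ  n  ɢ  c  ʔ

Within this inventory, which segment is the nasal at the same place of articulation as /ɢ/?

/ɢ/ is a voiced uvular stop.
The nasal at the same place is an uvular nasal — in this inventory, /ɴ/.

/ɴ/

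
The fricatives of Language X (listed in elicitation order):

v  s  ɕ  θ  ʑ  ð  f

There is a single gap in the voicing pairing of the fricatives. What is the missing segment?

/z/

place of articulation  voiceless  voiced  
labiodental       f         v       
dental            θ         ð       
alveolar          s         —       
alveolo-palatal   ɕ         ʑ       
The alveolar row has no voiced member, so the gap is the voiced alveolar fricative /z/.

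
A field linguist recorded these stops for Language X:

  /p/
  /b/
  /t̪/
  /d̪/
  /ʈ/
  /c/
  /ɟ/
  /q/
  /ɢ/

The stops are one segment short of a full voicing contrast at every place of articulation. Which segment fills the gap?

/ɖ/

place of articulation  voiceless  voiced  
bilabial          p         b       
dental            t̪        d̪      
retroflex         ʈ         —       
palatal           c         ɟ       
uvular            q         ɢ       
The retroflex row has no voiced member, so the gap is the voiced retroflex stop /ɖ/.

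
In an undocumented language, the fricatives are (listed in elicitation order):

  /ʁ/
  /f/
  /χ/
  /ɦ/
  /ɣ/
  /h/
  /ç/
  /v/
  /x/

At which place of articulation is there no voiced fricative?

labiodental: voiceless /f/, voiced /v/.
palatal: voiceless /ç/, voiced —.
velar: voiceless /x/, voiced /ɣ/.
uvular: voiceless /χ/, voiced /ʁ/.
glottal: voiceless /h/, voiced /ɦ/.
Every place of articulation has a voiced member except palatal, where /ʝ/ would be expected.

palatal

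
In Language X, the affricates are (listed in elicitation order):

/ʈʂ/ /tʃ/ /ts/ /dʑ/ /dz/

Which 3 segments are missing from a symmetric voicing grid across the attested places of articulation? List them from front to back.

/dʒ/, /ɖʐ/, /tɕ/

alveolar: voiceless /ts/, voiced /dz/.
postalveolar: voiceless /tʃ/, voiced —.
retroflex: voiceless /ʈʂ/, voiced —.
alveolo-palatal: voiceless —, voiced /dʑ/.
Gaps, from front to back: postalveolar lacks voiced (/dʒ/); retroflex lacks voiced (/ɖʐ/); alveolo-palatal lacks voiceless (/tɕ/).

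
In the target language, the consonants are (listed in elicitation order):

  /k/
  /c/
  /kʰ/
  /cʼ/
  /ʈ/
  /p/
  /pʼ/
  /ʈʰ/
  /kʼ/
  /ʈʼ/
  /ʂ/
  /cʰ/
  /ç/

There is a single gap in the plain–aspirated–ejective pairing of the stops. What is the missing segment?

/pʰ/

bilabial: plain /p/, aspirated —, ejective /pʼ/.
retroflex: plain /ʈ/, aspirated /ʈʰ/, ejective /ʈʼ/.
palatal: plain /c/, aspirated /cʰ/, ejective /cʼ/.
velar: plain /k/, aspirated /kʰ/, ejective /kʼ/.
The bilabial row has no aspirated member, so the gap is the aspirated bilabial stop /pʰ/.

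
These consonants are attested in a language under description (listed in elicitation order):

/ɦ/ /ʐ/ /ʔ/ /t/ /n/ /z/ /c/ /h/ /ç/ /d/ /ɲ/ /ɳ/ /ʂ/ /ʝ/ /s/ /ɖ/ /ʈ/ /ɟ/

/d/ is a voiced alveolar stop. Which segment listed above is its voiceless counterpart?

/t/

The voiceless counterpart is a voiceless alveolar stop — in this inventory, /t/.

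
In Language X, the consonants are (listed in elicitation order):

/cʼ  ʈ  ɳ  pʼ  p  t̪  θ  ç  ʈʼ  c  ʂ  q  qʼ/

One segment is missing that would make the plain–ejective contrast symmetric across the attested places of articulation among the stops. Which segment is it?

/t̪ʼ/

Plain: /p/ (bilabial), /t̪/ (dental), /ʈ/ (retroflex), /c/ (palatal), /q/ (uvular).
Ejective: /pʼ/ (bilabial), /ʈʼ/ (retroflex), /cʼ/ (palatal), /qʼ/ (uvular).
The dental row has no ejective member, so the gap is the ejective dental stop /t̪ʼ/.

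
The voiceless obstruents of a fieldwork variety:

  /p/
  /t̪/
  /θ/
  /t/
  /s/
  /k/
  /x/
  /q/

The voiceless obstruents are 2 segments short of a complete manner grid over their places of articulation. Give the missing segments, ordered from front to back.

/ɸ/, /χ/

place of articulation  stop      fricative
bilabial          p         —       
dental            t̪        θ       
alveolar          t         s       
velar             k         x       
uvular            q         —       
Gaps, from front to back: bilabial lacks fricative (/ɸ/); uvular lacks fricative (/χ/).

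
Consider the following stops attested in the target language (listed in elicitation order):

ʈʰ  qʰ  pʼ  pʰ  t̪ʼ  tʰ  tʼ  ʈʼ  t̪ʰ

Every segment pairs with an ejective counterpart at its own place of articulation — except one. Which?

/qʰ/

Bilabial: /pʰ/ ~ /pʼ/
Dental: /t̪ʰ/ ~ /t̪ʼ/
Alveolar: /tʰ/ ~ /tʼ/
Retroflex: /ʈʰ/ ~ /ʈʼ/
Uvular: only /qʰ/ (aspirated); no ejective partner.
So /qʰ/ is the unpaired segment.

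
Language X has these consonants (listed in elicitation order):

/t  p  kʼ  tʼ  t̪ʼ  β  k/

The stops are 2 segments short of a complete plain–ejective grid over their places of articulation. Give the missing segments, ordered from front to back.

/pʼ/, /t̪/

bilabial: plain /p/, ejective —.
dental: plain —, ejective /t̪ʼ/.
alveolar: plain /t/, ejective /tʼ/.
velar: plain /k/, ejective /kʼ/.
Gaps, from front to back: bilabial lacks ejective (/pʼ/); dental lacks plain (/t̪/).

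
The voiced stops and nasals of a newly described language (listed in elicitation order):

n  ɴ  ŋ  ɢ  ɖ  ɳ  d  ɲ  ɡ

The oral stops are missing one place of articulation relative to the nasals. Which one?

palatal

alveolar: oral stop /d/, nasal /n/.
retroflex: oral stop /ɖ/, nasal /ɳ/.
palatal: oral stop —, nasal /ɲ/.
velar: oral stop /ɡ/, nasal /ŋ/.
uvular: oral stop /ɢ/, nasal /ɴ/.
Every place of articulation has an oral stop member except palatal, where /ɟ/ would be expected.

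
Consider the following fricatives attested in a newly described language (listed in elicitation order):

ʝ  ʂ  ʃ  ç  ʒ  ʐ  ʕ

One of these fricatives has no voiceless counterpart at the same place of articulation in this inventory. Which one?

/ʕ/

Postalveolar: /ʃ/ ~ /ʒ/
Retroflex: /ʂ/ ~ /ʐ/
Palatal: /ç/ ~ /ʝ/
Pharyngeal: only /ʕ/ (voiced); no voiceless partner.
So /ʕ/ is the unpaired segment.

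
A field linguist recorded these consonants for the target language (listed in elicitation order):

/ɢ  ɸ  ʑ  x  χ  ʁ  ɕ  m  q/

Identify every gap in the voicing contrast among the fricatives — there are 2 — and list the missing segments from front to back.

bilabial: voiceless /ɸ/, voiced —.
alveolo-palatal: voiceless /ɕ/, voiced /ʑ/.
velar: voiceless /x/, voiced —.
uvular: voiceless /χ/, voiced /ʁ/.
Gaps, from front to back: bilabial lacks voiced (/β/); velar lacks voiced (/ɣ/).

/β/, /ɣ/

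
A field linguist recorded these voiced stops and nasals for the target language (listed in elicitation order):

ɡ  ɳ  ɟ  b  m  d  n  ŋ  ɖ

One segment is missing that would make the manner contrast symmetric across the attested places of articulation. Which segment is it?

bilabial: oral stop /b/, nasal /m/.
alveolar: oral stop /d/, nasal /n/.
retroflex: oral stop /ɖ/, nasal /ɳ/.
palatal: oral stop /ɟ/, nasal —.
velar: oral stop /ɡ/, nasal /ŋ/.
The palatal row has no nasal member, so the gap is the palatal nasal /ɲ/.

/ɲ/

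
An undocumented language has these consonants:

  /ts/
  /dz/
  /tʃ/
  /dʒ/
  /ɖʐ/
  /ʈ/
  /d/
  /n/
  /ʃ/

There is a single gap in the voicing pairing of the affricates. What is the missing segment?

/ʈʂ/

Voiceless: /ts/ (alveolar), /tʃ/ (postalveolar).
Voiced: /dz/ (alveolar), /dʒ/ (postalveolar), /ɖʐ/ (retroflex).
The retroflex row has no voiceless member, so the gap is the voiceless retroflex affricate /ʈʂ/.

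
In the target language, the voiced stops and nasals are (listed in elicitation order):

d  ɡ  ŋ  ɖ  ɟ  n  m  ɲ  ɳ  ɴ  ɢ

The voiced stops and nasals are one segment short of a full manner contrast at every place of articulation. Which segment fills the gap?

/b/

place of articulation  oral stop  nasal   
bilabial          —         m       
alveolar          d         n       
retroflex         ɖ         ɳ       
palatal           ɟ         ɲ       
velar             ɡ         ŋ       
uvular            ɢ         ɴ       
The bilabial row has no oral stop member, so the gap is the bilabial oral stop /b/.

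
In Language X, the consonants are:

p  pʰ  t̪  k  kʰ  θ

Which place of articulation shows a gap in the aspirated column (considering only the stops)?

bilabial: plain /p/, aspirated /pʰ/.
dental: plain /t̪/, aspirated —.
velar: plain /k/, aspirated /kʰ/.
Every place of articulation has an aspirated member except dental, where /t̪ʰ/ would be expected.

dental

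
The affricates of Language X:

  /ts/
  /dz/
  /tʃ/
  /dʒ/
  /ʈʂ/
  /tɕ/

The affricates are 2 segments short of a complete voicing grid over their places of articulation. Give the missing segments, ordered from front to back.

Voiceless: /ts/ (alveolar), /tʃ/ (postalveolar), /ʈʂ/ (retroflex), /tɕ/ (alveolo-palatal).
Voiced: /dz/ (alveolar), /dʒ/ (postalveolar).
Gaps, from front to back: retroflex lacks voiced (/ɖʐ/); alveolo-palatal lacks voiced (/dʑ/).

/ɖʐ/, /dʑ/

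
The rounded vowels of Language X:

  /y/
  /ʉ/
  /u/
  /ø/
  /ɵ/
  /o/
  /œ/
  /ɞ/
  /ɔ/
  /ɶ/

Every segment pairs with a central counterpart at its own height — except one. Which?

High: /y/ ~ /ʉ/ ~ /u/
High-mid: /ø/ ~ /ɵ/ ~ /o/
Low-mid: /œ/ ~ /ɞ/ ~ /ɔ/
Low: only /ɶ/ (front); no central partner.
So /ɶ/ is the unpaired segment.

/ɶ/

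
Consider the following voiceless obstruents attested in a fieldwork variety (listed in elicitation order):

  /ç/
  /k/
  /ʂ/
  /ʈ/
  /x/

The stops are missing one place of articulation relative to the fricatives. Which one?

place of articulation  stop      fricative
retroflex         ʈ         ʂ       
palatal           —         ç       
velar             k         x       
Every place of articulation has a stop member except palatal, where /c/ would be expected.

palatal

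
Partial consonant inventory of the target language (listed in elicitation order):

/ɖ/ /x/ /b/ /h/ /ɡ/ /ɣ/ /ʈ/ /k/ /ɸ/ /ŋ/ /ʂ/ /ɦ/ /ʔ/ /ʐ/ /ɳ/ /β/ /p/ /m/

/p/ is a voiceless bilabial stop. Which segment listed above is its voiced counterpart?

The voiced counterpart is a voiced bilabial stop — in this inventory, /b/.

/b/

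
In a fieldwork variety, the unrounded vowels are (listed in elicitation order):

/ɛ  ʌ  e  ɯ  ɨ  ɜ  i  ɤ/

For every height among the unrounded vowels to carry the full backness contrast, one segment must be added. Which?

height            front     central   back    
high              i         ɨ         ɯ       
high-mid          e         —         ɤ       
low-mid           ɛ         ɜ         ʌ       
The high-mid row has no central member, so the gap is the high-mid central unrounded vowel /ɘ/.

/ɘ/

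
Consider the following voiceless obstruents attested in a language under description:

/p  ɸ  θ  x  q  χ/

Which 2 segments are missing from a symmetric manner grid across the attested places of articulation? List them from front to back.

Stop: /p/ (bilabial), /q/ (uvular).
Fricative: /ɸ/ (bilabial), /θ/ (dental), /x/ (velar), /χ/ (uvular).
Gaps, from front to back: dental lacks stop (/t̪/); velar lacks stop (/k/).

/t̪/, /k/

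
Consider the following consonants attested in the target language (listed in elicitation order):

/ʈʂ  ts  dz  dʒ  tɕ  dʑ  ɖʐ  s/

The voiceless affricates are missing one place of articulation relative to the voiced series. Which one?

Voiceless: /ts/ (alveolar), /ʈʂ/ (retroflex), /tɕ/ (alveolo-palatal).
Voiced: /dz/ (alveolar), /dʒ/ (postalveolar), /ɖʐ/ (retroflex), /dʑ/ (alveolo-palatal).
Every place of articulation has a voiceless member except postalveolar, where /tʃ/ would be expected.

postalveolar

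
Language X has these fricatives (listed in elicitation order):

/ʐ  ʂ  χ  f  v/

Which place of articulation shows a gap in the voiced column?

labiodental: voiceless /f/, voiced /v/.
retroflex: voiceless /ʂ/, voiced /ʐ/.
uvular: voiceless /χ/, voiced —.
Every place of articulation has a voiced member except uvular, where /ʁ/ would be expected.

uvular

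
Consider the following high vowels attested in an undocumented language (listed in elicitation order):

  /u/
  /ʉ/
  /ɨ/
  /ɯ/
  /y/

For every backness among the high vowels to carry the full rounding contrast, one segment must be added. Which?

Unrounded: /ɨ/ (central), /ɯ/ (back).
Rounded: /y/ (front), /ʉ/ (central), /u/ (back).
The front row has no unrounded member, so the gap is the front unrounded vowel /i/.

/i/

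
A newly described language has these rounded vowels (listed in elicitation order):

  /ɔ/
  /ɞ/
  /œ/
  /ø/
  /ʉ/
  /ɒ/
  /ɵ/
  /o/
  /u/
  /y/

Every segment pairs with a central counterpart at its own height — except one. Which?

/ɒ/

High: /y/ ~ /ʉ/ ~ /u/
High-mid: /ø/ ~ /ɵ/ ~ /o/
Low-mid: /œ/ ~ /ɞ/ ~ /ɔ/
Low: only /ɒ/ (back); no central partner.
So /ɒ/ is the unpaired segment.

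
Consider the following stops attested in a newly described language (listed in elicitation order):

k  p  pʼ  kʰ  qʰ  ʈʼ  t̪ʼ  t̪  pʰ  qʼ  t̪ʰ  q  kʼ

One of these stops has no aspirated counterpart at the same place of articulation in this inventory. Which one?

Bilabial: /p/ ~ /pʰ/ ~ /pʼ/
Dental: /t̪/ ~ /t̪ʰ/ ~ /t̪ʼ/
Velar: /k/ ~ /kʰ/ ~ /kʼ/
Uvular: /q/ ~ /qʰ/ ~ /qʼ/
Retroflex: only /ʈʼ/ (ejective); no aspirated partner.
So /ʈʼ/ is the unpaired segment.

/ʈʼ/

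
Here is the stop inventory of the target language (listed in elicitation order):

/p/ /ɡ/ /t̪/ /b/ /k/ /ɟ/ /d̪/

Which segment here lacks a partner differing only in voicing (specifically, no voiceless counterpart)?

Bilabial: /p/ ~ /b/
Dental: /t̪/ ~ /d̪/
Velar: /k/ ~ /ɡ/
Palatal: only /ɟ/ (voiced); no voiceless partner.
So /ɟ/ is the unpaired segment.

/ɟ/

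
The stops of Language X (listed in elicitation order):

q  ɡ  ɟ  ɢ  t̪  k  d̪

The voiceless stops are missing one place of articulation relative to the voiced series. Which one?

palatal

dental: voiceless /t̪/, voiced /d̪/.
palatal: voiceless —, voiced /ɟ/.
velar: voiceless /k/, voiced /ɡ/.
uvular: voiceless /q/, voiced /ɢ/.
Every place of articulation has a voiceless member except palatal, where /c/ would be expected.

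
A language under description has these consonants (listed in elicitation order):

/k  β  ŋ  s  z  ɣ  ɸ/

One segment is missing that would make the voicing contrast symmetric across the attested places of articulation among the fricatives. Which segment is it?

bilabial: voiceless /ɸ/, voiced /β/.
alveolar: voiceless /s/, voiced /z/.
velar: voiceless —, voiced /ɣ/.
The velar row has no voiceless member, so the gap is the voiceless velar fricative /x/.

/x/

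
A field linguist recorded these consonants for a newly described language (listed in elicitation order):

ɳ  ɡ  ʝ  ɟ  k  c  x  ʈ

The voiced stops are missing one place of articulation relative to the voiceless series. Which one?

place of articulation  voiceless  voiced  
retroflex         ʈ         —       
palatal           c         ɟ       
velar             k         ɡ       
Every place of articulation has a voiced member except retroflex, where /ɖ/ would be expected.

retroflex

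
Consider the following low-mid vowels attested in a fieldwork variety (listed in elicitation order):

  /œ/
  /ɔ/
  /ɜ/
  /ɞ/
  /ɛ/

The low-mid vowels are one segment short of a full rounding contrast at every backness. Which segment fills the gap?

backness          unrounded  rounded 
front             ɛ         œ       
central           ɜ         ɞ       
back              —         ɔ       
The back row has no unrounded member, so the gap is the back unrounded vowel /ʌ/.

/ʌ/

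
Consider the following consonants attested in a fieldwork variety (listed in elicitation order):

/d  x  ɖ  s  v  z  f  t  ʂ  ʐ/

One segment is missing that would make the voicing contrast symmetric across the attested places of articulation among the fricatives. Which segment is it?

/ɣ/

place of articulation  voiceless  voiced  
labiodental       f         v       
alveolar          s         z       
retroflex         ʂ         ʐ       
velar             x         —       
The velar row has no voiced member, so the gap is the voiced velar fricative /ɣ/.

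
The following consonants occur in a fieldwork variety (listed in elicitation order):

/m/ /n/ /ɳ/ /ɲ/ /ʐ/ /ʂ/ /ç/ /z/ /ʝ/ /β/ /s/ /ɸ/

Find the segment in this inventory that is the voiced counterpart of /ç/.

/ç/ is a voiceless palatal fricative.
The voiced counterpart is a voiced palatal fricative — in this inventory, /ʝ/.

/ʝ/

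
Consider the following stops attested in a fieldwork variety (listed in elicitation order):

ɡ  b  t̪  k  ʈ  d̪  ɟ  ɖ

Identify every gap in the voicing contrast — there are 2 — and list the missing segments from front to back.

/p/, /c/

Voiceless: /t̪/ (dental), /ʈ/ (retroflex), /k/ (velar).
Voiced: /b/ (bilabial), /d̪/ (dental), /ɖ/ (retroflex), /ɟ/ (palatal), /ɡ/ (velar).
Gaps, from front to back: bilabial lacks voiceless (/p/); palatal lacks voiceless (/c/).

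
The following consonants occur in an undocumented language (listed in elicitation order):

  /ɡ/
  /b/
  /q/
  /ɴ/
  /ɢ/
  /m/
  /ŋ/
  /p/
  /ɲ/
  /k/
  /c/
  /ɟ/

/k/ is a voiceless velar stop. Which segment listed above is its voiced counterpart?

/ɡ/

The voiced counterpart is a voiced velar stop — in this inventory, /ɡ/.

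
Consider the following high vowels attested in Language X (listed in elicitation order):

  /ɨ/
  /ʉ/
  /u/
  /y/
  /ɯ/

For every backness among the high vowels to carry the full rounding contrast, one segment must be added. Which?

/i/

Unrounded: /ɨ/ (central), /ɯ/ (back).
Rounded: /y/ (front), /ʉ/ (central), /u/ (back).
The front row has no unrounded member, so the gap is the front unrounded vowel /i/.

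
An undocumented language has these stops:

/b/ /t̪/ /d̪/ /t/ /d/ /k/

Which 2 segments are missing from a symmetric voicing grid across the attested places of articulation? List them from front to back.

place of articulation  voiceless  voiced  
bilabial          —         b       
dental            t̪        d̪      
alveolar          t         d       
velar             k         —       
Gaps, from front to back: bilabial lacks voiceless (/p/); velar lacks voiced (/ɡ/).

/p/, /ɡ/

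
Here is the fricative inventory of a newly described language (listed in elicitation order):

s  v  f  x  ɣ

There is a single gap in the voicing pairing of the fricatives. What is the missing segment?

/z/

Voiceless: /f/ (labiodental), /s/ (alveolar), /x/ (velar).
Voiced: /v/ (labiodental), /ɣ/ (velar).
The alveolar row has no voiced member, so the gap is the voiced alveolar fricative /z/.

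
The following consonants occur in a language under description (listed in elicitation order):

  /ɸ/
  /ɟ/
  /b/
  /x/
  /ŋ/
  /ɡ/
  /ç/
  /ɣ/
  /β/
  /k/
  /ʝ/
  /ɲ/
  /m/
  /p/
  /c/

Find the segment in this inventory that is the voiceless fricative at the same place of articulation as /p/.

/ɸ/

/p/ is a voiceless bilabial stop.
The voiceless fricative at the same place is a voiceless bilabial fricative — in this inventory, /ɸ/.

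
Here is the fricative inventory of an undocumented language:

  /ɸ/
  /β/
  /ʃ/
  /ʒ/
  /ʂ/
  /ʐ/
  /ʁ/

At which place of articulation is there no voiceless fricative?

bilabial: voiceless /ɸ/, voiced /β/.
postalveolar: voiceless /ʃ/, voiced /ʒ/.
retroflex: voiceless /ʂ/, voiced /ʐ/.
uvular: voiceless —, voiced /ʁ/.
Every place of articulation has a voiceless member except uvular, where /χ/ would be expected.

uvular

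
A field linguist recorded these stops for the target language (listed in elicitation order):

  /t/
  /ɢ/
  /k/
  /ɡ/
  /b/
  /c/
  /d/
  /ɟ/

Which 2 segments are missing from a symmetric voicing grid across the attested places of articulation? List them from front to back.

/p/, /q/

bilabial: voiceless —, voiced /b/.
alveolar: voiceless /t/, voiced /d/.
palatal: voiceless /c/, voiced /ɟ/.
velar: voiceless /k/, voiced /ɡ/.
uvular: voiceless —, voiced /ɢ/.
Gaps, from front to back: bilabial lacks voiceless (/p/); uvular lacks voiceless (/q/).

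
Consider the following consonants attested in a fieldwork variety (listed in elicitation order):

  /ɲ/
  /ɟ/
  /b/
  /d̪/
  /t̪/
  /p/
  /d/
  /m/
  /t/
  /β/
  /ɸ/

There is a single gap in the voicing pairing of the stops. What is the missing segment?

bilabial: voiceless /p/, voiced /b/.
dental: voiceless /t̪/, voiced /d̪/.
alveolar: voiceless /t/, voiced /d/.
palatal: voiceless —, voiced /ɟ/.
The palatal row has no voiceless member, so the gap is the voiceless palatal stop /c/.

/c/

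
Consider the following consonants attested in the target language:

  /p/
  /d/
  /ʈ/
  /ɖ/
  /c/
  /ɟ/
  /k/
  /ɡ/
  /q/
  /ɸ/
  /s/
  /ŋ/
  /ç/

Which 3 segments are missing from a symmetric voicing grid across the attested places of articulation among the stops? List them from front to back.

/b/, /t/, /ɢ/

bilabial: voiceless /p/, voiced —.
alveolar: voiceless —, voiced /d/.
retroflex: voiceless /ʈ/, voiced /ɖ/.
palatal: voiceless /c/, voiced /ɟ/.
velar: voiceless /k/, voiced /ɡ/.
uvular: voiceless /q/, voiced —.
Gaps, from front to back: bilabial lacks voiced (/b/); alveolar lacks voiceless (/t/); uvular lacks voiced (/ɢ/).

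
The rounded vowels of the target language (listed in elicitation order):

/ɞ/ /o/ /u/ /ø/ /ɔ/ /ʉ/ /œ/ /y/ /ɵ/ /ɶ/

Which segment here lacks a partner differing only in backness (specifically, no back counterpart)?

High: /y/ ~ /ʉ/ ~ /u/
High-mid: /ø/ ~ /ɵ/ ~ /o/
Low-mid: /œ/ ~ /ɞ/ ~ /ɔ/
Low: only /ɶ/ (front); no back partner.
So /ɶ/ is the unpaired segment.

/ɶ/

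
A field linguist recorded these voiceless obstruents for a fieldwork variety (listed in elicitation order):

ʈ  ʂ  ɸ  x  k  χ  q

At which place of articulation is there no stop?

bilabial

bilabial: stop —, fricative /ɸ/.
retroflex: stop /ʈ/, fricative /ʂ/.
velar: stop /k/, fricative /x/.
uvular: stop /q/, fricative /χ/.
Every place of articulation has a stop member except bilabial, where /p/ would be expected.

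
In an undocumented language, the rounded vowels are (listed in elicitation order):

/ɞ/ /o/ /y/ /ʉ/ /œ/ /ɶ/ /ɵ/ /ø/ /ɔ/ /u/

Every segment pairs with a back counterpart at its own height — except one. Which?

High: /y/ ~ /ʉ/ ~ /u/
High-mid: /ø/ ~ /ɵ/ ~ /o/
Low-mid: /œ/ ~ /ɞ/ ~ /ɔ/
Low: only /ɶ/ (front); no back partner.
So /ɶ/ is the unpaired segment.

/ɶ/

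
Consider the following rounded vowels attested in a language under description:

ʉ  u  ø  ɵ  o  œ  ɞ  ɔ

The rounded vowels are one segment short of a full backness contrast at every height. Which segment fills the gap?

high: front —, central /ʉ/, back /u/.
high-mid: front /ø/, central /ɵ/, back /o/.
low-mid: front /œ/, central /ɞ/, back /ɔ/.
The high row has no front member, so the gap is the high front rounded vowel /y/.

/y/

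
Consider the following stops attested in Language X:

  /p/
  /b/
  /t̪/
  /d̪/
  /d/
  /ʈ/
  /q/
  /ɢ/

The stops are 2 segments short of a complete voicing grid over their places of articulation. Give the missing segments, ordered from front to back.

place of articulation  voiceless  voiced  
bilabial          p         b       
dental            t̪        d̪      
alveolar          —         d       
retroflex         ʈ         —       
uvular            q         ɢ       
Gaps, from front to back: alveolar lacks voiceless (/t/); retroflex lacks voiced (/ɖ/).

/t/, /ɖ/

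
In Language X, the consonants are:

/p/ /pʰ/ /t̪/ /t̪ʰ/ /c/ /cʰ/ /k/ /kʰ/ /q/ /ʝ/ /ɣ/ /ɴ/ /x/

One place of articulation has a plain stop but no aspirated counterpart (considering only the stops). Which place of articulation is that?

uvular

Plain: /p/ (bilabial), /t̪/ (dental), /c/ (palatal), /k/ (velar), /q/ (uvular).
Aspirated: /pʰ/ (bilabial), /t̪ʰ/ (dental), /cʰ/ (palatal), /kʰ/ (velar).
Every place of articulation has an aspirated member except uvular, where /qʰ/ would be expected.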